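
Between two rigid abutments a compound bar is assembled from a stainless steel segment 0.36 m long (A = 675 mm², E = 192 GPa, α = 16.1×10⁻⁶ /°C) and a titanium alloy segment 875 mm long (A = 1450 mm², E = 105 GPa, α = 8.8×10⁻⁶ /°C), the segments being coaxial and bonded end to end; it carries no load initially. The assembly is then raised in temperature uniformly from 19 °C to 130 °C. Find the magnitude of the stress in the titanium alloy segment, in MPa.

If the supports were absent, the total length change would be Σ αᵢΔT Lᵢ = 16.1×10⁻⁶×111×360 + 8.8×10⁻⁶×111×875 = 1.498 mm.
The walls prevent any net length change, so an axial force P (same in every segment) develops. Compatibility: P · Σ Lᵢ/(AᵢEᵢ) = δ_free.
The series flexibility is Σ Lᵢ/(AᵢEᵢ) = 360/(675×192×10³) + 875/(1450×105×10³) = 8.525×10⁻⁶ mm/N.
So P = 1.498 / 8.525×10⁻⁶ = 175.7 kN, compressive.
σ_{titanium alloy} = P / A = 175700 / 1450 = 121.2 MPa.

σ ≈ 121 MPa (compressive)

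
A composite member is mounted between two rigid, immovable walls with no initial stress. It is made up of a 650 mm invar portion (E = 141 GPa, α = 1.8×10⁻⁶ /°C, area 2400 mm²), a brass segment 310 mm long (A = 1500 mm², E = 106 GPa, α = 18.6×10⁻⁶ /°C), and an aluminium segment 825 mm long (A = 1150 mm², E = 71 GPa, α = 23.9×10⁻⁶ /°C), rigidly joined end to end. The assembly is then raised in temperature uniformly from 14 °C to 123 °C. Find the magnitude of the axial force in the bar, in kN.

Free thermal expansion of the whole bar: Σ αᵢΔT Lᵢ = 1.8×10⁻⁶×109×650 + 18.6×10⁻⁶×109×310 + 23.9×10⁻⁶×109×825 = 2.905 mm.
The rigid supports impose zero overall length change; the single axial force P common to all segments must satisfy P Σ Lᵢ/(AᵢEᵢ) = δ_free.
Σ Lᵢ/(AᵢEᵢ) = 650/(2400×141×10³) + 310/(1500×106×10³) + 825/(1150×71×10³) = 1.397×10⁻⁵ mm/N.
P = 2.905 / 1.397×10⁻⁵ = 207900 N = 207.9 kN, compressive.

P ≈ 208 kN (compressive)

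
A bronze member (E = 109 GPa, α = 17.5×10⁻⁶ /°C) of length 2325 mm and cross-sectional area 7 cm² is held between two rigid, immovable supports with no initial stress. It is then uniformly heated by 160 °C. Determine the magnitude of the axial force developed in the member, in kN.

Full restraint means ε = 0, so the stress is σ = EαΔT = 109×10³ × 17.5×10⁻⁶ × 160 = 305.2 MPa.
Then P = σA = 305.2 × 700 mm² = 213.6 kN, compressive.

P ≈ 214 kN (compressive)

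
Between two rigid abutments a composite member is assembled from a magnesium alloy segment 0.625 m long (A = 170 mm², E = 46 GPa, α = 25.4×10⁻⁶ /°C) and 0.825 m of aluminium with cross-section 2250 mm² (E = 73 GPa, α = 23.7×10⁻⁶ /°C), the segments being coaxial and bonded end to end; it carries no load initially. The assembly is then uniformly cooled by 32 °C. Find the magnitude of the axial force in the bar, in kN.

Free thermal contraction of the whole bar: Σ αᵢΔT Lᵢ = 25.4×10⁻⁶×32×625 + 23.7×10⁻⁶×32×825 = 1.134 mm.
The walls prevent any net length change, so an axial force P (same in every segment) develops. Compatibility: P · Σ Lᵢ/(AᵢEᵢ) = δ_free.
Σ Lᵢ/(AᵢEᵢ) = 625/(170×46×10³) + 825/(2250×73×10³) = 8.495×10⁻⁵ mm/N.
So P = 1.134 / 8.495×10⁻⁵ = 13.35 kN, tensile.

P ≈ 13.3 kN (tensile)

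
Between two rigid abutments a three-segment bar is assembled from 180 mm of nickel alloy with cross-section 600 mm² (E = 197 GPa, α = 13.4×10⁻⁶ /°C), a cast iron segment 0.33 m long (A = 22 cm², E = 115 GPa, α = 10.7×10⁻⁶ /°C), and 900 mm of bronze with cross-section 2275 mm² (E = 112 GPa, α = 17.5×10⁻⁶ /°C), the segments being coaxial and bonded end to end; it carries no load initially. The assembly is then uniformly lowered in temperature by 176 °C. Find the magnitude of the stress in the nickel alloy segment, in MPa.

Free thermal contraction of the whole bar: Σ αᵢΔT Lᵢ = 13.4×10⁻⁶×176×180 + 10.7×10⁻⁶×176×330 + 17.5×10⁻⁶×176×900 = 3.818 mm.
The walls prevent any net length change, so an axial force P (same in every segment) develops. Compatibility: P · Σ Lᵢ/(AᵢEᵢ) = δ_free.
The series flexibility is Σ Lᵢ/(AᵢEᵢ) = 180/(600×197×10³) + 330/(2200×115×10³) + 900/(2275×112×10³) = 6.359×10⁻⁶ mm/N.
Hence P = δ_free / Σ(L/AE) = 3.818/6.359×10⁻⁶ = 600.4 kN (tensile).
σ_{nickel alloy} = P / A = 600400 / 600 = 1001 MPa.

σ ≈ 1000 MPa (tensile)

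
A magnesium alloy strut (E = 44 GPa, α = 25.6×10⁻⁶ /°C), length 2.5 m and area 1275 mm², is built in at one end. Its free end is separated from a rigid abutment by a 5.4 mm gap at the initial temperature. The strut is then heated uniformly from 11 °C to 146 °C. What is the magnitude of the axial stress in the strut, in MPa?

σ ≈ 57 MPa (compressive)

If the wall were absent the strut would grow by αΔT L = 25.6×10⁻⁶ × 135 × 2500 = 8.64 mm.
The gap closes (δ_free > 5.4 mm) and the wall then resists a further 8.64 − 5.4 = 3.24 mm of expansion.
Compatibility: PL/(AE) = 3.24 mm, so σ = P/A = E × (3.24/2500) = 57.02 MPa.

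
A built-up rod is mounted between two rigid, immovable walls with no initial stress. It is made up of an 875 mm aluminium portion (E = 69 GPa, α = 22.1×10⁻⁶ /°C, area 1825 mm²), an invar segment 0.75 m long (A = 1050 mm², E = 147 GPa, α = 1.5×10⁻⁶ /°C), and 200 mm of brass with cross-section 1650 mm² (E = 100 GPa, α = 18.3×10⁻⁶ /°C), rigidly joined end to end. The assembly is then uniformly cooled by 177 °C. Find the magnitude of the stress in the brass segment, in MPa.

σ ≈ 199 MPa (tensile)

Free thermal contraction of the whole bar: Σ αᵢΔT Lᵢ = 22.1×10⁻⁶×177×875 + 1.5×10⁻⁶×177×750 + 18.3×10⁻⁶×177×200 = 4.27 mm.
The rigid supports impose zero overall length change; the single axial force P common to all segments must satisfy P Σ Lᵢ/(AᵢEᵢ) = δ_free.
Σ Lᵢ/(AᵢEᵢ) = 875/(1825×69×10³) + 750/(1050×147×10³) + 200/(1650×100×10³) = 1.302×10⁻⁵ mm/N.
So P = 4.27 / 1.302×10⁻⁵ = 327.9 kN, tensile.
σ_{brass} = P / A = 327900 / 1650 = 198.8 MPa.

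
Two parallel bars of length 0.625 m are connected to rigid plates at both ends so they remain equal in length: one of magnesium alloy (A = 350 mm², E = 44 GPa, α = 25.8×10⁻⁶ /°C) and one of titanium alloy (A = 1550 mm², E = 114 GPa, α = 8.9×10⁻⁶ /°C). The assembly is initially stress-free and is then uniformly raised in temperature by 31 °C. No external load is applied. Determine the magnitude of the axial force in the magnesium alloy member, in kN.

P ≈ 7.42 kN (compressive in the magnesium alloy)

Both members must finish at the same length. With the larger α, the magnesium alloy tends to over-expand; the plates restrain it, putting the magnesium alloy in compression and the titanium alloy in tension. With no external load the two internal forces are equal and opposite, magnitude P.
Equating the net (thermal + elastic) strains gives |α₁ − α₂|·ΔT = P·[1/(A₁E₁) + 1/(A₂E₂)].
|α₁ − α₂|·ΔT = 16.9×10⁻⁶ × 31 = 0.0005239.
1/(A₁E₁) + 1/(A₂E₂) = 1/(350×44×10³) + 1/(1550×114×10³) = 7.059×10⁻⁸ N⁻¹.
P = 0.0005239 / 7.059×10⁻⁸ = 7421 N = 7.421 kN.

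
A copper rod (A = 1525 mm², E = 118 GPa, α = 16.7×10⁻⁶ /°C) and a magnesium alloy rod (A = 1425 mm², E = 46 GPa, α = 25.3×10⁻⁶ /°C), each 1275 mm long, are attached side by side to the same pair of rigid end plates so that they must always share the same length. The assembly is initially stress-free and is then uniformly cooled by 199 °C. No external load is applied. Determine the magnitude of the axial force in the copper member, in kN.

P ≈ 82.2 kN (compressive in the copper)

Both members must finish at the same length. With the larger α, the magnesium alloy tends to over-contract; the plates restrain it, putting the magnesium alloy in tension and the copper in compression. With no external load the two internal forces are equal and opposite, magnitude P.
Equating the net (thermal + elastic) strains gives |α₁ − α₂|·ΔT = P·[1/(A₁E₁) + 1/(A₂E₂)].
|α₁ − α₂|·ΔT = 8.6×10⁻⁶ × 199 = 0.001711.
1/(A₁E₁) + 1/(A₂E₂) = 1/(1525×118×10³) + 1/(1425×46×10³) = 2.081×10⁻⁸ N⁻¹.
P = 0.001711 / 2.081×10⁻⁸ = 82230 N = 82.23 kN.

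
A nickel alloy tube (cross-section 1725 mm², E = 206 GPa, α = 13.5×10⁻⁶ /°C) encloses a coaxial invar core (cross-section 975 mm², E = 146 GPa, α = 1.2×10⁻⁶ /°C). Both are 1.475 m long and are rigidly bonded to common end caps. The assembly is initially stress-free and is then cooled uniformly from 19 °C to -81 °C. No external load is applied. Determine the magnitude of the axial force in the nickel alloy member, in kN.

Both members must finish at the same length. With the larger α, the nickel alloy tends to over-contract; the plates restrain it, putting the nickel alloy in tension and the invar in compression. With no external load the two internal forces are equal and opposite, magnitude P.
Setting the final lengths equal and cancelling L: (α₁ − α₂)ΔT = P/(A₁E₁) + P/(A₂E₂).
|α₁ − α₂|·ΔT = 12.3×10⁻⁶ × 100 = 0.00123.
1/(A₁E₁) + 1/(A₂E₂) = 1/(1725×206×10³) + 1/(975×146×10³) = 9.839×10⁻⁹ N⁻¹.
So P = 0.00123 / 9.839×10⁻⁹ = 125 kN.

P ≈ 125 kN (tensile in the nickel alloy)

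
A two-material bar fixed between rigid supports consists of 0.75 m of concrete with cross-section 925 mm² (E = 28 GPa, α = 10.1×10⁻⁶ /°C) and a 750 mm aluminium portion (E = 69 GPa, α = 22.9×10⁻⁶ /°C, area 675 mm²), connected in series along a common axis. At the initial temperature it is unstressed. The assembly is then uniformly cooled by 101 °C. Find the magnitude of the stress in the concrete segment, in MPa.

If the supports were absent, the total length change would be Σ αᵢΔT Lᵢ = 10.1×10⁻⁶×101×750 + 22.9×10⁻⁶×101×750 = 2.5 mm.
Since the ends are fixed, an axial force P builds up, equal in every segment, with P · Σ Lᵢ/(AᵢEᵢ) = δ_free.
The series flexibility is Σ Lᵢ/(AᵢEᵢ) = 750/(925×28×10³) + 750/(675×69×10³) = 4.506×10⁻⁵ mm/N.
So P = 2.5 / 4.506×10⁻⁵ = 55.48 kN, tensile.
σ_{concrete} = P / A = 55480 / 925 = 59.97 MPa.

σ ≈ 60 MPa (tensile)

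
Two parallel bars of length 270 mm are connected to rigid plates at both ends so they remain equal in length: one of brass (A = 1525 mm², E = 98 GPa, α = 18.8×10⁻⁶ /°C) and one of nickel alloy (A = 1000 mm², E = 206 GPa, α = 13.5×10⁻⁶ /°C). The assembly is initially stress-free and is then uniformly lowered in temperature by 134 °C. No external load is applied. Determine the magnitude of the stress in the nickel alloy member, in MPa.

The brass has the larger α, so on cooling it would change length more than the nickel alloy if both were free. The rigid plates force a common final length, so the brass is put into tension and the nickel alloy into compression, with equal and opposite forces P (no external load).
Equating the net (thermal + elastic) strains gives |α₁ − α₂|·ΔT = P·[1/(A₁E₁) + 1/(A₂E₂)].
|α₁ − α₂|·ΔT = 5.3×10⁻⁶ × 134 = 0.0007102.
1/(A₁E₁) + 1/(A₂E₂) = 1/(1525×98×10³) + 1/(1000×206×10³) = 1.155×10⁻⁸ N⁻¹.
P = 0.0007102 / 1.155×10⁻⁸ = 61510 N = 61.51 kN.
σ_{nickel alloy} = P/A₂ = 61510/1000 = 61.51 MPa, compressive.

σ ≈ 61.5 MPa (compressive)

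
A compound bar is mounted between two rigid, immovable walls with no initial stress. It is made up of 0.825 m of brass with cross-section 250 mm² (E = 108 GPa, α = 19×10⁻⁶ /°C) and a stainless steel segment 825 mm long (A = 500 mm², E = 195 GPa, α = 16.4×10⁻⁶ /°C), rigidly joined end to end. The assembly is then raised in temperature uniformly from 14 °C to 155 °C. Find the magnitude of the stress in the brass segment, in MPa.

If the supports were absent, the total length change would be Σ αᵢΔT Lᵢ = 19×10⁻⁶×141×825 + 16.4×10⁻⁶×141×825 = 4.118 mm.
Since the ends are fixed, an axial force P builds up, equal in every segment, with P · Σ Lᵢ/(AᵢEᵢ) = δ_free.
The series flexibility is Σ Lᵢ/(AᵢEᵢ) = 825/(250×108×10³) + 825/(500×195×10³) = 3.902×10⁻⁵ mm/N.
So P = 4.118 / 3.902×10⁻⁵ = 105.5 kN, compressive.
σ_{brass} = P / A = 105500 / 250 = 422.2 MPa.

σ ≈ 422 MPa (compressive)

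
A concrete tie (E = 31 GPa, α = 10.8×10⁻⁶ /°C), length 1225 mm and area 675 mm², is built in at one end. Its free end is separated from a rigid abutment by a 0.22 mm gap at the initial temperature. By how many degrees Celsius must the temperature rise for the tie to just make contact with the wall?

The gap closes when αΔT L = 0.22 mm, since the tie is still unstressed at that instant.
ΔT = 0.22 / (10.8×10⁻⁶ × 1225) = 16.63 °C.

ΔT ≈ 16.6 °C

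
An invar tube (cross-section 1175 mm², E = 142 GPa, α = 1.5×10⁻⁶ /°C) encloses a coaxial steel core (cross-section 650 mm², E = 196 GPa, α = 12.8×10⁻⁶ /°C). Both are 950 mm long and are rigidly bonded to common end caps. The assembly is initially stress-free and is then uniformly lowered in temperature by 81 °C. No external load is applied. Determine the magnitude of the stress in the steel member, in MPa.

Equilibrium of a rigid end plate with no external load gives equal and opposite internal forces ±P in the two members. Since α_{steel} > α_{invar}, cooling drives the steel into tension and the invar into compression.
Compatibility of the two members (thermal + elastic change equal): (α₁ − α₂)ΔT = P·[1/(A₁E₁) + 1/(A₂E₂)].
|α₁ − α₂|·ΔT = 11.3×10⁻⁶ × 81 = 0.0009153.
1/(A₁E₁) + 1/(A₂E₂) = 1/(1175×142×10³) + 1/(650×196×10³) = 1.384×10⁻⁸ N⁻¹.
So P = 0.0009153 / 1.384×10⁻⁸ = 66.12 kN.
σ_{steel} = P/A₂ = 66120/650 = 101.7 MPa, tensile.

σ ≈ 102 MPa (tensile)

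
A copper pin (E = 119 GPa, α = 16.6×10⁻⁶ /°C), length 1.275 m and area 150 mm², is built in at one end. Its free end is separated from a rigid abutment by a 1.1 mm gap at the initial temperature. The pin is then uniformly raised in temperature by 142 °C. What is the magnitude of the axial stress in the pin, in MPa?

σ ≈ 178 MPa (compressive)

Free thermal elongation = αΔT L = 16.6×10⁻⁶ × 142 × 1275 = 3.005 mm.
After closing the 1.1 mm clearance, 3.005 − 1.1 = 1.905 mm of expansion remains to be suppressed by the wall.
So σ = E(δ_free − g)/L = 119×10³ × 1.905/1275 = 177.8 MPa.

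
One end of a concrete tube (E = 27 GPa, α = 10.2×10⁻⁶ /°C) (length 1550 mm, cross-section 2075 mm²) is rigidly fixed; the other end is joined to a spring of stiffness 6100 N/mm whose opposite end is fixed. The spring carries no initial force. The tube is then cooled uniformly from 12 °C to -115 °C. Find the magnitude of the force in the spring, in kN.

If the spring were absent the tube would shorten by αΔT L = 10.2×10⁻⁶ × 127 × 1550 = 2.008 mm.
With a force P in the spring, the elastic change of the tube is PL/(AE) and that of the spring is P/k; compatibility requires their sum to equal δ_free.
So P = δ_free / [L/(AE) + 1/k] = 2.008 / [ 1550/(2075×27×10³) + 1/(6100) ].
P = 2.008 / 0.0001916 = 10480 N.

P ≈ 10.5 kN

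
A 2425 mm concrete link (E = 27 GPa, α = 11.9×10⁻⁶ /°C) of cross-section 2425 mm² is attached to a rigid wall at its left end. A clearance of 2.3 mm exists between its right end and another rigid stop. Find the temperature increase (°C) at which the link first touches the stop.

ΔT ≈ 79.7 °C

Contact occurs when the free expansion equals the gap: αΔT L = 2.3 mm.
ΔT = 2.3 / (11.9×10⁻⁶ × 2425) = 79.7 °C.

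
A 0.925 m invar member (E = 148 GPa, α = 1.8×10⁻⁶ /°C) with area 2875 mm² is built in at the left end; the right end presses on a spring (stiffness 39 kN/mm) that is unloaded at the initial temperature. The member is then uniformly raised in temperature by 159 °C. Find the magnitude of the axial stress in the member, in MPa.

σ ≈ 3.31 MPa (compressive)

If the spring were absent the member would lengthen by αΔT L = 1.8×10⁻⁶ × 159 × 925 = 0.2647 mm.
Let P be the compressive force at the spring. The member shortens elastically by PL/(AE) and the spring compresses by P/k; together these equal δ_free.
P [ L/(AE) + 1/k ] = δ_free → P [ 925/(2875×148×10³) + 1/(39×10³) ] = 0.2647.
P = 0.2647 / 2.781×10⁻⁵ = 9518 N.
σ = P/A = 9518/2875 = 3.311 MPa.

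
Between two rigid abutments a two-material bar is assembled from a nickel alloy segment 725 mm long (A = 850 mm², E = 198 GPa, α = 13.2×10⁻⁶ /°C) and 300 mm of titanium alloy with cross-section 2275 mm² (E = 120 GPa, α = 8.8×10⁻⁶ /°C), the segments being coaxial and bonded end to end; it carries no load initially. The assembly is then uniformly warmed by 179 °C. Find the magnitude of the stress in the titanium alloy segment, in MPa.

σ ≈ 178 MPa (compressive)

If the supports were absent, the total length change would be Σ αᵢΔT Lᵢ = 13.2×10⁻⁶×179×725 + 8.8×10⁻⁶×179×300 = 2.186 mm.
The walls prevent any net length change, so an axial force P (same in every segment) develops. Compatibility: P · Σ Lᵢ/(AᵢEᵢ) = δ_free.
The series flexibility is Σ Lᵢ/(AᵢEᵢ) = 725/(850×198×10³) + 300/(2275×120×10³) = 5.407×10⁻⁶ mm/N.
So P = 2.186 / 5.407×10⁻⁶ = 404.2 kN, compressive.
σ_{titanium alloy} = P / A = 404200 / 2275 = 177.7 MPa.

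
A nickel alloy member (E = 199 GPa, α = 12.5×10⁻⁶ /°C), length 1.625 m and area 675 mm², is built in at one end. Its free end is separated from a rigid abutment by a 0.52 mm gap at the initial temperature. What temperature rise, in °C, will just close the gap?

ΔT ≈ 25.6 °C

The gap closes when αΔT L = 0.52 mm, since the member is still unstressed at that instant.
ΔT = 0.52 / (12.5×10⁻⁶ × 1625) = 25.6 °C.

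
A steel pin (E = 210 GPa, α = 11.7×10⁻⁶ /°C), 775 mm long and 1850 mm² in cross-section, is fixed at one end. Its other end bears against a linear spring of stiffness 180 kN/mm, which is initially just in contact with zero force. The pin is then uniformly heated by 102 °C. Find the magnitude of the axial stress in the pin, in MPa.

Free thermal expansion: δ_free = αΔT L = 11.7×10⁻⁶ × 102 × 775 = 0.9249 mm.
With a force P in the spring, the elastic change of the pin is PL/(AE) and that of the spring is P/k; compatibility requires their sum to equal δ_free.
P [ L/(AE) + 1/k ] = δ_free → P [ 775/(1850×210×10³) + 1/(180×10³) ] = 0.9249.
P = 0.9249 / 7.55×10⁻⁶ = 122500 N.
σ = P/A = 122500/1850 = 66.21 MPa.

σ ≈ 66.2 MPa (compressive)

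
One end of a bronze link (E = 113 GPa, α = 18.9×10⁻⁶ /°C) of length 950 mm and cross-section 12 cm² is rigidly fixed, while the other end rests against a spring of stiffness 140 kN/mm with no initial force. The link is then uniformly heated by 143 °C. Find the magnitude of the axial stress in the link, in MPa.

The unrestrained thermal change is αΔT L = 18.9×10⁻⁶ × 143 × 950 = 2.568 mm.
With a force P in the spring, the elastic change of the link is PL/(AE) and that of the spring is P/k; compatibility requires their sum to equal δ_free.
P [ L/(AE) + 1/k ] = δ_free → P [ 950/(1200×113×10³) + 1/(140×10³) ] = 2.568.
P = 2.568 / 1.415×10⁻⁵ = 181500 N.
σ = P/A = 181500/1200 = 151.2 MPa.

σ ≈ 151 MPa (compressive)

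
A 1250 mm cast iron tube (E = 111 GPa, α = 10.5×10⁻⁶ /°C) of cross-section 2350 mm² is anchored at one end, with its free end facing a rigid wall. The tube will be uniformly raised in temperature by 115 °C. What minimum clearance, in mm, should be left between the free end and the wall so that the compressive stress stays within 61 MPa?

g ≈ 0.822 mm

With no wall the tube would lengthen by αΔT L = 10.5×10⁻⁶ × 115 × 1250 = 1.509 mm.
A stress of 61 MPa corresponds to the wall pushing the tube back by σL/E = 61×1250/(111×10³) = 0.6869 mm.
So the gap has to take up the difference, g_min = δ_free − σL/E = 1.509 − 0.6869 = 0.8224 mm.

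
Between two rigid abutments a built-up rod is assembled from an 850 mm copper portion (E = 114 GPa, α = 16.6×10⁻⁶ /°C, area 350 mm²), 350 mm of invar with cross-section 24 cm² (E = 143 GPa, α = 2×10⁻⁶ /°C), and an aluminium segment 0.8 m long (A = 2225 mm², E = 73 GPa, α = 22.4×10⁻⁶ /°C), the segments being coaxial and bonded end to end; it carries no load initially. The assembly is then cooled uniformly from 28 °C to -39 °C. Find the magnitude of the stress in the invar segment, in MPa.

If the supports were absent, the total length change would be Σ αᵢΔT Lᵢ = 16.6×10⁻⁶×67×850 + 2×10⁻⁶×67×350 + 22.4×10⁻⁶×67×800 = 2.193 mm.
The rigid supports impose zero overall length change; the single axial force P common to all segments must satisfy P Σ Lᵢ/(AᵢEᵢ) = δ_free.
The series flexibility is Σ Lᵢ/(AᵢEᵢ) = 850/(350×114×10³) + 350/(2400×143×10³) + 800/(2225×73×10³) = 2.725×10⁻⁵ mm/N.
So P = 2.193 / 2.725×10⁻⁵ = 80.48 kN, tensile.
σ_{invar} = P / A = 80480 / 2400 = 33.53 MPa.

σ ≈ 33.5 MPa (tensile)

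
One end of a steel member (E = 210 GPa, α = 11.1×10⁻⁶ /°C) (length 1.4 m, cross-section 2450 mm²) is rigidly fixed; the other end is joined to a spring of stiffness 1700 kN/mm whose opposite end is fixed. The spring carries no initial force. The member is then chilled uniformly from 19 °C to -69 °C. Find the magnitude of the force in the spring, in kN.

P ≈ 413 kN

If the spring were absent the member would shorten by αΔT L = 11.1×10⁻⁶ × 88 × 1400 = 1.368 mm.
With a force P in the spring, the elastic change of the member is PL/(AE) and that of the spring is P/k; compatibility requires their sum to equal δ_free.
P [ L/(AE) + 1/k ] = δ_free → P [ 1400/(2450×210×10³) + 1/(1700×10³) ] = 1.368.
P = 1.368 / 3.309×10⁻⁶ = 413200 N.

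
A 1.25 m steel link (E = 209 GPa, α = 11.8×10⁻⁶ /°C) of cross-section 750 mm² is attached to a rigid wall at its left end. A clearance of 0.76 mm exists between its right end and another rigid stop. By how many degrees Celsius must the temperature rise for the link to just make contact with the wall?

ΔT ≈ 51.5 °C

Contact occurs when the free expansion equals the gap: αΔT L = 0.76 mm.
So ΔT = g/(αL) = 0.76/(11.8×10⁻⁶ × 1250) = 51.53 °C.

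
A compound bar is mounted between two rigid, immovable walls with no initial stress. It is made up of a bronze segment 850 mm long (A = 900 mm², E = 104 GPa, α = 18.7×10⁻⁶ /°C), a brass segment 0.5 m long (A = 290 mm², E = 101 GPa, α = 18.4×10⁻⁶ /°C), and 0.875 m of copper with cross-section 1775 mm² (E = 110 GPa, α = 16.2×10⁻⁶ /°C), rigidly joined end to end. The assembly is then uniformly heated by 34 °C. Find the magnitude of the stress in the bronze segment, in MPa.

σ ≈ 48.4 MPa (compressive)

Free thermal expansion of the whole bar: Σ αᵢΔT Lᵢ = 18.7×10⁻⁶×34×850 + 18.4×10⁻⁶×34×500 + 16.2×10⁻⁶×34×875 = 1.335 mm.
Since the ends are fixed, an axial force P builds up, equal in every segment, with P · Σ Lᵢ/(AᵢEᵢ) = δ_free.
Σ Lᵢ/(AᵢEᵢ) = 850/(900×104×10³) + 500/(290×101×10³) + 875/(1775×110×10³) = 3.063×10⁻⁵ mm/N.
P = 1.335 / 3.063×10⁻⁵ = 43590 N = 43.59 kN, compressive.
σ_{bronze} = P / A = 43590 / 900 = 48.43 MPa.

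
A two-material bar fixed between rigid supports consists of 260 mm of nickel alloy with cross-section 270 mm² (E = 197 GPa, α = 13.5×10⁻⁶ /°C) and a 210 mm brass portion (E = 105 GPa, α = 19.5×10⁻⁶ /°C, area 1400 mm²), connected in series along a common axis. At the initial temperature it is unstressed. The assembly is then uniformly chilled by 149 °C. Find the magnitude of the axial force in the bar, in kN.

Free thermal contraction of the whole bar: Σ αᵢΔT Lᵢ = 13.5×10⁻⁶×149×260 + 19.5×10⁻⁶×149×210 = 1.133 mm.
Since the ends are fixed, an axial force P builds up, equal in every segment, with P · Σ Lᵢ/(AᵢEᵢ) = δ_free.
Σ Lᵢ/(AᵢEᵢ) = 260/(270×197×10³) + 210/(1400×105×10³) = 6.317×10⁻⁶ mm/N.
So P = 1.133 / 6.317×10⁻⁶ = 179.4 kN, tensile.

P ≈ 179 kN (tensile)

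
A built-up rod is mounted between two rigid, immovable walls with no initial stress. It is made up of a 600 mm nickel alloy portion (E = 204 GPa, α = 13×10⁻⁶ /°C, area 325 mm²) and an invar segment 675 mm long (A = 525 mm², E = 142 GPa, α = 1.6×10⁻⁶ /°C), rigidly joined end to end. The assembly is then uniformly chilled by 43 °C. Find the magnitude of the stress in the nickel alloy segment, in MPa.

σ ≈ 64.9 MPa (tensile)

With the walls removed the bar would change length by δ_free = Σ αᵢΔT Lᵢ = 13×10⁻⁶×43×600 + 1.6×10⁻⁶×43×675 = 0.3818 mm.
The rigid supports impose zero overall length change; the single axial force P common to all segments must satisfy P Σ Lᵢ/(AᵢEᵢ) = δ_free.
Σ Lᵢ/(AᵢEᵢ) = 600/(325×204×10³) + 675/(525×142×10³) = 1.81×10⁻⁵ mm/N.
So P = 0.3818 / 1.81×10⁻⁵ = 21.09 kN, tensile.
σ_{nickel alloy} = P / A = 21090 / 325 = 64.9 MPa.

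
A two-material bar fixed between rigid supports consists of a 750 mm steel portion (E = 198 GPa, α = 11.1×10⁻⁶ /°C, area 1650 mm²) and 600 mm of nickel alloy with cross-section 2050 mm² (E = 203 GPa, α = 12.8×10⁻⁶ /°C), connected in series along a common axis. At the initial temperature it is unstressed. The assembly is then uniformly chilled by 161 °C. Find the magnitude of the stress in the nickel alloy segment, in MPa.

With the walls removed the bar would change length by δ_free = Σ αᵢΔT Lᵢ = 11.1×10⁻⁶×161×750 + 12.8×10⁻⁶×161×600 = 2.577 mm.
The walls prevent any net length change, so an axial force P (same in every segment) develops. Compatibility: P · Σ Lᵢ/(AᵢEᵢ) = δ_free.
Σ Lᵢ/(AᵢEᵢ) = 750/(1650×198×10³) + 600/(2050×203×10³) = 3.737×10⁻⁶ mm/N.
So P = 2.577 / 3.737×10⁻⁶ = 689.5 kN, tensile.
σ_{nickel alloy} = P / A = 689500 / 2050 = 336.3 MPa.

σ ≈ 336 MPa (tensile)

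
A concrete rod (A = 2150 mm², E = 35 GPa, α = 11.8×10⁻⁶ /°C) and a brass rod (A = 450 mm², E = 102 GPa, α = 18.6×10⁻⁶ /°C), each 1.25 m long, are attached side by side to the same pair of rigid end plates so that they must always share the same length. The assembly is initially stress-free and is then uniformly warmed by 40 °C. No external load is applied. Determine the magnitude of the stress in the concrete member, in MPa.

Both members must finish at the same length. With the larger α, the brass tends to over-expand; the plates restrain it, putting the brass in compression and the concrete in tension. With no external load the two internal forces are equal and opposite, magnitude P.
Equating the net (thermal + elastic) strains gives |α₁ − α₂|·ΔT = P·[1/(A₁E₁) + 1/(A₂E₂)].
|α₁ − α₂|·ΔT = 6.8×10⁻⁶ × 40 = 0.000272.
1/(A₁E₁) + 1/(A₂E₂) = 1/(2150×35×10³) + 1/(450×102×10³) = 3.508×10⁻⁸ N⁻¹.
P = 0.000272 / 3.508×10⁻⁸ = 7755 N = 7.755 kN.
σ_{concrete} = P/A₁ = 7755/2150 = 3.607 MPa, tensile.

σ ≈ 3.61 MPa (tensile)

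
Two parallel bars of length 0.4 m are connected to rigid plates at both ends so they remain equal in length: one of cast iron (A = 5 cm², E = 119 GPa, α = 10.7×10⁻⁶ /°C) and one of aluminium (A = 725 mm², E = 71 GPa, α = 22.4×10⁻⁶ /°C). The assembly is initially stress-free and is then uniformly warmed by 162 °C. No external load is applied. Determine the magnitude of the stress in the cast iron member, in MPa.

σ ≈ 105 MPa (tensile)

Equilibrium of a rigid end plate with no external load gives equal and opposite internal forces ±P in the two members. Since α_{aluminium} > α_{cast iron}, heating drives the aluminium into compression and the cast iron into tension.
Compatibility of the two members (thermal + elastic change equal): (α₁ − α₂)ΔT = P·[1/(A₁E₁) + 1/(A₂E₂)].
|α₁ − α₂|·ΔT = 11.7×10⁻⁶ × 162 = 0.001895.
1/(A₁E₁) + 1/(A₂E₂) = 1/(500×119×10³) + 1/(725×71×10³) = 3.623×10⁻⁸ N⁻¹.
P = 0.001895 / 3.623×10⁻⁸ = 52310 N = 52.31 kN.
σ_{cast iron} = P/A₁ = 52310/500 = 104.6 MPa, tensile.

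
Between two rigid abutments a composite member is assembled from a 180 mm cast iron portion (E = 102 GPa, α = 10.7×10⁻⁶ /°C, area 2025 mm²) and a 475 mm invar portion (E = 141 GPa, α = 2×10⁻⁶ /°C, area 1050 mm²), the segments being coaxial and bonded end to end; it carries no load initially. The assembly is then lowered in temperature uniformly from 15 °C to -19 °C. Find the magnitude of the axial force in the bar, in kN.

If the supports were absent, the total length change would be Σ αᵢΔT Lᵢ = 10.7×10⁻⁶×34×180 + 2×10⁻⁶×34×475 = 0.09778 mm.
The walls prevent any net length change, so an axial force P (same in every segment) develops. Compatibility: P · Σ Lᵢ/(AᵢEᵢ) = δ_free.
Σ Lᵢ/(AᵢEᵢ) = 180/(2025×102×10³) + 475/(1050×141×10³) = 4.08×10⁻⁶ mm/N.
Hence P = δ_free / Σ(L/AE) = 0.09778/4.08×10⁻⁶ = 23.97 kN (tensile).

P ≈ 24 kN (tensile)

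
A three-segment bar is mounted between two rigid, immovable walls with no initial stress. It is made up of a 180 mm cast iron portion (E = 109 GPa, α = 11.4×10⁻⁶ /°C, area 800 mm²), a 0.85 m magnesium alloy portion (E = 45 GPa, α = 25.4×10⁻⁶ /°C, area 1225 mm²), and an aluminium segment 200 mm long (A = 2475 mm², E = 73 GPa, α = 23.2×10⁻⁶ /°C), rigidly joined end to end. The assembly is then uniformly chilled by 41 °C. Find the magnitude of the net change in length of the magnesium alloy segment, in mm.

If the supports were absent, the total length change would be Σ αᵢΔT Lᵢ = 11.4×10⁻⁶×41×180 + 25.4×10⁻⁶×41×850 + 23.2×10⁻⁶×41×200 = 1.16 mm.
The walls prevent any net length change, so an axial force P (same in every segment) develops. Compatibility: P · Σ Lᵢ/(AᵢEᵢ) = δ_free.
The series flexibility is Σ Lᵢ/(AᵢEᵢ) = 180/(800×109×10³) + 850/(1225×45×10³) + 200/(2475×73×10³) = 1.859×10⁻⁵ mm/N.
P = 1.16 / 1.859×10⁻⁵ = 62370 N = 62.37 kN, tensile.
For the magnesium alloy segment, free thermal change = 25.4×10⁻⁶×41×850 = 0.8852 mm and elastic change from P = 62370×850/(1225×45×10³) = 0.9618 mm; these oppose, so the net change is 0.0766 mm (segment lengthens).

|ΔL| ≈ 0.0766 mm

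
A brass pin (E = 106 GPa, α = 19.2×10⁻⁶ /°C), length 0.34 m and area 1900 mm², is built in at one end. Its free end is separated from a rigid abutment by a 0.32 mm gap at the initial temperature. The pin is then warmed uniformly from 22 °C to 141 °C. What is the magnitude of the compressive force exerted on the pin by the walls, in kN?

P ≈ 271 kN

Unrestrained expansion: δ_free = αΔT L = 19.2×10⁻⁶ × 119 × 340 = 0.7768 mm.
After closing the 0.32 mm clearance, 0.7768 − 0.32 = 0.4568 mm of expansion remains to be suppressed by the wall.
So σ = E(δ_free − g)/L = 106×10³ × 0.4568/340 = 142.4 MPa.
Force on the wall = σA = 142.4 × 1900 mm² = 270.6 kN.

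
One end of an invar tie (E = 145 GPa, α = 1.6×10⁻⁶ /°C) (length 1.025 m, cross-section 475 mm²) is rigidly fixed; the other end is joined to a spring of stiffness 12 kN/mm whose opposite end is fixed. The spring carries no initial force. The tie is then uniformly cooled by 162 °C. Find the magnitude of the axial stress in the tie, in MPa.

σ ≈ 5.69 MPa (tensile)

If the spring were absent the tie would shorten by αΔT L = 1.6×10⁻⁶ × 162 × 1025 = 0.2657 mm.
Let P be the tensile force in the spring. The tie extends elastically by PL/(AE) and the spring stretches by P/k; together these equal δ_free.
P [ L/(AE) + 1/k ] = δ_free → P [ 1025/(475×145×10³) + 1/(12×10³) ] = 0.2657.
P = 0.2657 / 9.822×10⁻⁵ = 2705 N.
σ = P/A = 2705/475 = 5.695 MPa.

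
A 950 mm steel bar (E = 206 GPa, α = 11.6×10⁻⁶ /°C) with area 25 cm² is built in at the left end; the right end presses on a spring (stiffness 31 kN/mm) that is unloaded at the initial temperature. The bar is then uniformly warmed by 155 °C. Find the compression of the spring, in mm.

Free thermal expansion: δ_free = αΔT L = 11.6×10⁻⁶ × 155 × 950 = 1.708 mm.
With a force P in the spring, the elastic change of the bar is PL/(AE) and that of the spring is P/k; compatibility requires their sum to equal δ_free.
So P = δ_free / [L/(AE) + 1/k] = 1.708 / [ 950/(2500×206×10³) + 1/(31×10³) ].
P = 1.708 / 3.41×10⁻⁵ = 50090 N.
Spring compression = P/k = 50090/(31×10³) = 1.616 mm.

δ ≈ 1.62 mm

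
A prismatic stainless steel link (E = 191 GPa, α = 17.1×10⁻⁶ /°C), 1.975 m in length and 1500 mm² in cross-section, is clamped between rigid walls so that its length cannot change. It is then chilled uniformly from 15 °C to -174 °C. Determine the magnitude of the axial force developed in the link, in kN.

P ≈ 926 kN (tensile)

With zero net strain, σ = E·αΔT = 191 GPa × 17.1×10⁻⁶ × 189 = 617.3 MPa.
Then P = σA = 617.3 × 1500 mm² = 925.9 kN, tensile.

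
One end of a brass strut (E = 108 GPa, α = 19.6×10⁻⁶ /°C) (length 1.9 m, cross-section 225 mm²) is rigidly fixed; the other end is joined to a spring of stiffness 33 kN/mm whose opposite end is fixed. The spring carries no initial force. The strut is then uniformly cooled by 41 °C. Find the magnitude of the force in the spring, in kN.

The unrestrained thermal change is αΔT L = 19.6×10⁻⁶ × 41 × 1900 = 1.527 mm.
With a force P in the spring, the elastic change of the strut is PL/(AE) and that of the spring is P/k; compatibility requires their sum to equal δ_free.
P [ L/(AE) + 1/k ] = δ_free → P [ 1900/(225×108×10³) + 1/(33×10³) ] = 1.527.
P = 1.527 / 0.0001085 = 14070 N.

P ≈ 14.1 kN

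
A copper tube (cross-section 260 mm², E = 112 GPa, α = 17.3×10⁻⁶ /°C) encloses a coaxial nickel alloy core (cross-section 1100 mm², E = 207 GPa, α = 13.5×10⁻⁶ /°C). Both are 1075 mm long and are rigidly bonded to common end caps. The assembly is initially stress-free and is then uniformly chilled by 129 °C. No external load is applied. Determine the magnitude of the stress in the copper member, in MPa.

σ ≈ 48.7 MPa (tensile)

Both members must finish at the same length. With the larger α, the copper tends to over-contract; the plates restrain it, putting the copper in tension and the nickel alloy in compression. With no external load the two internal forces are equal and opposite, magnitude P.
Setting the final lengths equal and cancelling L: (α₁ − α₂)ΔT = P/(A₁E₁) + P/(A₂E₂).
|α₁ − α₂|·ΔT = 3.8×10⁻⁶ × 129 = 0.0004902.
1/(A₁E₁) + 1/(A₂E₂) = 1/(260×112×10³) + 1/(1100×207×10³) = 3.873×10⁻⁸ N⁻¹.
P = 0.0004902 / 3.873×10⁻⁸ = 12660 N = 12.66 kN.
σ_{copper} = P/A₁ = 12660/260 = 48.68 MPa, tensile.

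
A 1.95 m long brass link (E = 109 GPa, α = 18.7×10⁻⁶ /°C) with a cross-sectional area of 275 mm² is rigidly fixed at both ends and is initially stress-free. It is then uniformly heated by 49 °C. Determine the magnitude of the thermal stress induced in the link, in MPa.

Because both ends are immovable the net strain is zero, and the suppressed thermal strain is αΔT = 18.7×10⁻⁶ × 49 = 916.3×10⁻⁶.
Hence σ = E·αΔT = 109×10³ × 916.3×10⁻⁶ = 99.88 MPa, compressive.

σ ≈ 99.9 MPa (compressive)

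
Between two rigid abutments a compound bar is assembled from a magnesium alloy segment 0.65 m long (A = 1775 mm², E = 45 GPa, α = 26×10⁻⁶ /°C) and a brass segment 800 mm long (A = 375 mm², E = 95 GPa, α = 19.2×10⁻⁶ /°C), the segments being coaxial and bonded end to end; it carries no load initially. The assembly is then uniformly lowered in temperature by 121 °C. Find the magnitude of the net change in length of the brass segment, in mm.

|ΔL| ≈ 1.01 mm

With the walls removed the bar would change length by δ_free = Σ αᵢΔT Lᵢ = 26×10⁻⁶×121×650 + 19.2×10⁻⁶×121×800 = 3.903 mm.
The rigid supports impose zero overall length change; the single axial force P common to all segments must satisfy P Σ Lᵢ/(AᵢEᵢ) = δ_free.
The series flexibility is Σ Lᵢ/(AᵢEᵢ) = 650/(1775×45×10³) + 800/(375×95×10³) = 3.059×10⁻⁵ mm/N.
So P = 3.903 / 3.059×10⁻⁵ = 127.6 kN, tensile.
For the brass segment, free thermal change = 19.2×10⁻⁶×121×800 = 1.859 mm and elastic change from P = 127600×800/(375×95×10³) = 2.865 mm; these oppose, so the net change is 1.01 mm (segment lengthens).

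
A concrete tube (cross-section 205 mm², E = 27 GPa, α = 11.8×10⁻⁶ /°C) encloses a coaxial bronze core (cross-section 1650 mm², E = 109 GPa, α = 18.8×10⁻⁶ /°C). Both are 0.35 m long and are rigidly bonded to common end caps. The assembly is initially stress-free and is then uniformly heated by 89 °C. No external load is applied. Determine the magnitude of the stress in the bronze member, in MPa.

σ ≈ 2.03 MPa (compressive)

Both members must finish at the same length. With the larger α, the bronze tends to over-expand; the plates restrain it, putting the bronze in compression and the concrete in tension. With no external load the two internal forces are equal and opposite, magnitude P.
Equating the net (thermal + elastic) strains gives |α₁ − α₂|·ΔT = P·[1/(A₁E₁) + 1/(A₂E₂)].
|α₁ − α₂|·ΔT = 7×10⁻⁶ × 89 = 0.000623.
1/(A₁E₁) + 1/(A₂E₂) = 1/(205×27×10³) + 1/(1650×109×10³) = 1.862×10⁻⁷ N⁻¹.
So P = 0.000623 / 1.862×10⁻⁷ = 3.345 kN.
σ_{bronze} = P/A₂ = 3345/1650 = 2.027 MPa, compressive.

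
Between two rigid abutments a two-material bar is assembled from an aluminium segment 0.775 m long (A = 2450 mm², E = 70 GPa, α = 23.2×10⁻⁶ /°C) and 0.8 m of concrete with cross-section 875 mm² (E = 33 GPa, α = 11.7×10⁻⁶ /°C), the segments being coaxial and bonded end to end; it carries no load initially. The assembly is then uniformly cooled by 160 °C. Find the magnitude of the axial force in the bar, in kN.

If the supports were absent, the total length change would be Σ αᵢΔT Lᵢ = 23.2×10⁻⁶×160×775 + 11.7×10⁻⁶×160×800 = 4.374 mm.
The walls prevent any net length change, so an axial force P (same in every segment) develops. Compatibility: P · Σ Lᵢ/(AᵢEᵢ) = δ_free.
The series flexibility is Σ Lᵢ/(AᵢEᵢ) = 775/(2450×70×10³) + 800/(875×33×10³) = 3.222×10⁻⁵ mm/N.
So P = 4.374 / 3.222×10⁻⁵ = 135.7 kN, tensile.

P ≈ 136 kN (tensile)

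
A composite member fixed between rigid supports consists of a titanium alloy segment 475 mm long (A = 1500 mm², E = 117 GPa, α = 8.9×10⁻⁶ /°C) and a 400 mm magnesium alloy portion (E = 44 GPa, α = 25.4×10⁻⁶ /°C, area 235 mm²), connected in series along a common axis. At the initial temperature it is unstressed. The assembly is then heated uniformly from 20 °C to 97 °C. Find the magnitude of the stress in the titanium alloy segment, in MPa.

With the walls removed the bar would change length by δ_free = Σ αᵢΔT Lᵢ = 8.9×10⁻⁶×77×475 + 25.4×10⁻⁶×77×400 = 1.108 mm.
The rigid supports impose zero overall length change; the single axial force P common to all segments must satisfy P Σ Lᵢ/(AᵢEᵢ) = δ_free.
The series flexibility is Σ Lᵢ/(AᵢEᵢ) = 475/(1500×117×10³) + 400/(235×44×10³) = 4.139×10⁻⁵ mm/N.
P = 1.108 / 4.139×10⁻⁵ = 26770 N = 26.77 kN, compressive.
σ_{titanium alloy} = P / A = 26770 / 1500 = 17.84 MPa.

σ ≈ 17.8 MPa (compressive)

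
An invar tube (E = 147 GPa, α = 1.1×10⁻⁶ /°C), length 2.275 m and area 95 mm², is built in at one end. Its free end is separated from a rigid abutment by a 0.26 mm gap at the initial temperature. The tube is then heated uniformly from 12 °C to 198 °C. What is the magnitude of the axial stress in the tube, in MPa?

σ ≈ 13.3 MPa (compressive)

Free thermal elongation = αΔT L = 1.1×10⁻⁶ × 186 × 2275 = 0.4655 mm.
After closing the 0.26 mm clearance, 0.4655 − 0.26 = 0.2055 mm of expansion remains to be suppressed by the wall.
So σ = E(δ_free − g)/L = 147×10³ × 0.2055/2275 = 13.28 MPa.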